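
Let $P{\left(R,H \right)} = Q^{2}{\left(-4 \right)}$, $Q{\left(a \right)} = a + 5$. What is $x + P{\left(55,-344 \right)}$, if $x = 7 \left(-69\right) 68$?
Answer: $-32843$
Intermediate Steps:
$Q{\left(a \right)} = 5 + a$
$P{\left(R,H \right)} = 1$ ($P{\left(R,H \right)} = \left(5 - 4\right)^{2} = 1^{2} = 1$)
$x = -32844$ ($x = \left(-483\right) 68 = -32844$)
$x + P{\left(55,-344 \right)} = -32844 + 1 = -32843$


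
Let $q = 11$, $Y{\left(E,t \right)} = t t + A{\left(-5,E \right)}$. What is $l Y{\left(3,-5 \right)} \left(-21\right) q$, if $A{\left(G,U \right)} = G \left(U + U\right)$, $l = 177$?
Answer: $204435$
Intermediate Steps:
$A{\left(G,U \right)} = 2 G U$ ($A{\left(G,U \right)} = G 2 U = 2 G U$)
$Y{\left(E,t \right)} = t^{2} - 10 E$ ($Y{\left(E,t \right)} = t t + 2 \left(-5\right) E = t^{2} - 10 E$)
$l Y{\left(3,-5 \right)} \left(-21\right) q = 177 \left(\left(-5\right)^{2} - 30\right) \left(-21\right) 11 = 177 \left(25 - 30\right) \left(-21\right) 11 = 177 \left(-5\right) \left(-21\right) 11 = 177 \cdot 105 \cdot 11 = 177 \cdot 1155 = 204435$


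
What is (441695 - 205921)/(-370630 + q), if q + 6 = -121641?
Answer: -235774/492277 ≈ -0.47895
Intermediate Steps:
q = -121647 (q = -6 - 121641 = -121647)
(441695 - 205921)/(-370630 + q) = (441695 - 205921)/(-370630 - 121647) = 235774/(-492277) = 235774*(-1/492277) = -235774/492277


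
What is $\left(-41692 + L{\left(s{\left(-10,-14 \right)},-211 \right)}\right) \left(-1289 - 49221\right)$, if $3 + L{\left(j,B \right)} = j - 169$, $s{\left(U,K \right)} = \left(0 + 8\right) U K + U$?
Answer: $2058484540$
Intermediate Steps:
$s{\left(U,K \right)} = U + 8 K U$ ($s{\left(U,K \right)} = 8 U K + U = 8 K U + U = U + 8 K U$)
$L{\left(j,B \right)} = -172 + j$ ($L{\left(j,B \right)} = -3 + \left(j - 169\right) = -3 + \left(-169 + j\right) = -172 + j$)
$\left(-41692 + L{\left(s{\left(-10,-14 \right)},-211 \right)}\right) \left(-1289 - 49221\right) = \left(-41692 - \left(172 + 10 \left(1 + 8 \left(-14\right)\right)\right)\right) \left(-1289 - 49221\right) = \left(-41692 - \left(172 + 10 \left(1 - 112\right)\right)\right) \left(-50510\right) = \left(-41692 - -938\right) \left(-50510\right) = \left(-41692 + \left(-172 + 1110\right)\right) \left(-50510\right) = \left(-41692 + 938\right) \left(-50510\right) = \left(-40754\right) \left(-50510\right) = 2058484540$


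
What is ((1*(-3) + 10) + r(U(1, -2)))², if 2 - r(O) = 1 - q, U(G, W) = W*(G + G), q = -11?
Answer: 9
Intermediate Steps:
U(G, W) = 2*G*W (U(G, W) = W*(2*G) = 2*G*W)
r(O) = -10 (r(O) = 2 - (1 - 1*(-11)) = 2 - (1 + 11) = 2 - 1*12 = 2 - 12 = -10)
((1*(-3) + 10) + r(U(1, -2)))² = ((1*(-3) + 10) - 10)² = ((-3 + 10) - 10)² = (7 - 10)² = (-3)² = 9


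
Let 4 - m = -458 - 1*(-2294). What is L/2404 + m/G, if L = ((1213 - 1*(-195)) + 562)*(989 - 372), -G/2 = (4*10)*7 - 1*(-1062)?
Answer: 408347411/806542 ≈ 506.29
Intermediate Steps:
m = -1832 (m = 4 - (-458 - 1*(-2294)) = 4 - (-458 + 2294) = 4 - 1*1836 = 4 - 1836 = -1832)
G = -2684 (G = -2*((4*10)*7 - 1*(-1062)) = -2*(40*7 + 1062) = -2*(280 + 1062) = -2*1342 = -2684)
L = 1215490 (L = ((1213 + 195) + 562)*617 = (1408 + 562)*617 = 1970*617 = 1215490)
L/2404 + m/G = 1215490/2404 - 1832/(-2684) = 1215490*(1/2404) - 1832*(-1/2684) = 607745/1202 + 458/671 = 408347411/806542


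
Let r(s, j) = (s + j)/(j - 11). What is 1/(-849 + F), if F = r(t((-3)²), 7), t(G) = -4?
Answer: -4/3399 ≈ -0.0011768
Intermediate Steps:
r(s, j) = (j + s)/(-11 + j)
F = -¾ (F = (7 - 4)/(-11 + 7) = 3/(-4) = -¼*3 = -¾ ≈ -0.75000)
1/(-849 + F) = 1/(-849 - ¾) = 1/(-3399/4) = -4/3399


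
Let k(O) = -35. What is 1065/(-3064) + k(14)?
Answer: -108305/3064 ≈ -35.348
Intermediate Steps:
1065/(-3064) + k(14) = 1065/(-3064) - 35 = 1065*(-1/3064) - 35 = -1065/3064 - 35 = -108305/3064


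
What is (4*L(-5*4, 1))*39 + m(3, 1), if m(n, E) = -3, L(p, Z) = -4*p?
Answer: 12477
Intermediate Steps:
(4*L(-5*4, 1))*39 + m(3, 1) = (4*(-(-20)*4))*39 - 3 = (4*(-4*(-20)))*39 - 3 = (4*80)*39 - 3 = 320*39 - 3 = 12480 - 3 = 12477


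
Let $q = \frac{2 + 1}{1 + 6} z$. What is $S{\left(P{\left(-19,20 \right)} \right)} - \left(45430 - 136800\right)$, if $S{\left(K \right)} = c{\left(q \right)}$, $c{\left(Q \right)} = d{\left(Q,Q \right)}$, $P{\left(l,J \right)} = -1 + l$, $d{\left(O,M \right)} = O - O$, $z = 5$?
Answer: $91370$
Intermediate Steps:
$q = \frac{15}{7}$ ($q = \frac{2 + 1}{1 + 6} \cdot 5 = \frac{3}{7} \cdot 5 = \frac{15}{7} \approx 2.1429$)
$d{\left(O,M \right)} = 0$
$c{\left(Q \right)} = 0$
$S{\left(K \right)} = 0$
$S{\left(P{\left(-19,20 \right)} \right)} - \left(45430 - 136800\right) = 0 - \left(45430 - 136800\right) = 0 - -91370 = 0 + 91370 = 91370$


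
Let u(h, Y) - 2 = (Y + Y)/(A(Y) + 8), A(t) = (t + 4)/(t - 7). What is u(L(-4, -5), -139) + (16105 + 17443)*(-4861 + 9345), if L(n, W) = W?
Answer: 196009251314/1303 ≈ 1.5043e+8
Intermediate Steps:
A(t) = (4 + t)/(-7 + t)
u(h, Y) = 2 + 2*Y/(8 + (4 + Y)/(-7 + Y)) (u(h, Y) = 2 + (Y + Y)/((4 + Y)/(-7 + Y) + 8) = 2 + (2*Y)/(8 + (4 + Y)/(-7 + Y)) = 2 + 2*Y/(8 + (4 + Y)/(-7 + Y)))
u(L(-4, -5), -139) + (16105 + 17443)*(-4861 + 9345) = 2*(-52 + (-139)**2 + 2*(-139))/(-52 + 9*(-139)) + (16105 + 17443)*(-4861 + 9345) = 2*(-52 + 19321 - 278)/(-52 - 1251) + 33548*4484 = 2*18991/(-1303) + 150429232 = 2*(-1/1303)*18991 + 150429232 = -37982/1303 + 150429232 = 196009251314/1303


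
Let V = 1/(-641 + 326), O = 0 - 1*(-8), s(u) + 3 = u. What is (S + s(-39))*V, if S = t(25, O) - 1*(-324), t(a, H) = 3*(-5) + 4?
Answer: -271/315 ≈ -0.86032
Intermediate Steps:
s(u) = -3 + u
O = 8 (O = 0 + 8 = 8)
V = -1/315 (V = 1/(-315) = -1/315 ≈ -0.0031746)
t(a, H) = -11 (t(a, H) = -15 + 4 = -11)
S = 313 (S = -11 - 1*(-324) = -11 + 324 = 313)
(S + s(-39))*V = (313 + (-3 - 39))*(-1/315) = (313 - 42)*(-1/315) = 271*(-1/315) = -271/315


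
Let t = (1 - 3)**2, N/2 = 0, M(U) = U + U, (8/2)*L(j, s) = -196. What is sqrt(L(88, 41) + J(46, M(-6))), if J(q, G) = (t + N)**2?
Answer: I*sqrt(33) ≈ 5.7446*I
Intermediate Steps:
L(j, s) = -49 (L(j, s) = (1/4)*(-196) = -49)
M(U) = 2*U
N = 0 (N = 2*0 = 0)
t = 4 (t = (-2)**2 = 4)
J(q, G) = 16 (J(q, G) = (4 + 0)**2 = 4**2 = 16)
sqrt(L(88, 41) + J(46, M(-6))) = sqrt(-49 + 16) = sqrt(-33) = I*sqrt(33)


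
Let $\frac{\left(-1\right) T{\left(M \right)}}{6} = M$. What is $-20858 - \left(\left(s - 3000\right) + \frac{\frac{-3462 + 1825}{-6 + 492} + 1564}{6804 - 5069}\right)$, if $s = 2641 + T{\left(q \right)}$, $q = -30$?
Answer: $- \frac{17437498057}{843210} \approx -20680.0$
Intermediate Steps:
$T{\left(M \right)} = - 6 M$
$s = 2821$ ($s = 2641 - -180 = 2641 + 180 = 2821$)
$-20858 - \left(\left(s - 3000\right) + \frac{\frac{-3462 + 1825}{-6 + 492} + 1564}{6804 - 5069}\right) = -20858 - \left(\left(2821 - 3000\right) + \frac{\frac{-3462 + 1825}{-6 + 492} + 1564}{6804 - 5069}\right) = -20858 - \left(-179 + \frac{- \frac{1637}{486} + 1564}{1735}\right) = -20858 - \left(-179 + \left(\left(-1637\right) \frac{1}{486} + 1564\right) \frac{1}{1735}\right) = -20858 - \left(-179 + \left(- \frac{1637}{486} + 1564\right) \frac{1}{1735}\right) = -20858 - \left(-179 + \frac{758467}{486} \cdot \frac{1}{1735}\right) = -20858 - \left(-179 + \frac{758467}{843210}\right) = -20858 - - \frac{150176123}{843210} = -20858 + \frac{150176123}{843210} = - \frac{17437498057}{843210}$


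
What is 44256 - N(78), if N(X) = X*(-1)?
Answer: 44334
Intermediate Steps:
N(X) = -X
44256 - N(78) = 44256 - (-1)*78 = 44256 - 1*(-78) = 44256 + 78 = 44334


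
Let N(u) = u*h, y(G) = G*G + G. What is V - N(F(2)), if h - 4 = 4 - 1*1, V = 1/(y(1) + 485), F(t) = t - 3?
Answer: 3410/487 ≈ 7.0021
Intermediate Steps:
y(G) = G + G² (y(G) = G² + G = G + G²)
F(t) = -3 + t
V = 1/487 (V = 1/(1*(1 + 1) + 485) = 1/(1*2 + 485) = 1/(2 + 485) = 1/487 ≈ 0.0020534)
h = 7 (h = 4 + (4 - 1*1) = 4 + (4 - 1) = 4 + 3 = 7)
N(u) = 7*u (N(u) = u*7 = 7*u)
V - N(F(2)) = 1/487 - 7*(-3 + 2) = 1/487 - 7*(-1) = 1/487 - 1*(-7) = 1/487 + 7 = 3410/487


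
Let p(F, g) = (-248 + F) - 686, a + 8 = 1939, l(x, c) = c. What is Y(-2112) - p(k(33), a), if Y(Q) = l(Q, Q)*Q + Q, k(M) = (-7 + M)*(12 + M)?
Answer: 4458196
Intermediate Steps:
a = 1931 (a = -8 + 1939 = 1931)
p(F, g) = -934 + F
Y(Q) = Q + Q² (Y(Q) = Q*Q + Q = Q² + Q = Q + Q²)
Y(-2112) - p(k(33), a) = -2112*(1 - 2112) - (-934 + (-84 + 33² + 5*33)) = -2112*(-2111) - (-934 + (-84 + 1089 + 165)) = 4458432 - (-934 + 1170) = 4458432 - 1*236 = 4458432 - 236 = 4458196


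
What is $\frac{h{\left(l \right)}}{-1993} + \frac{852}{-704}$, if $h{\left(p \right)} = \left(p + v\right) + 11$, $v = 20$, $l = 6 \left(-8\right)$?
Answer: $- \frac{421517}{350768} \approx -1.2017$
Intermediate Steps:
$l = -48$
$h{\left(p \right)} = 31 + p$ ($h{\left(p \right)} = \left(p + 20\right) + 11 = \left(20 + p\right) + 11 = 31 + p$)
$\frac{h{\left(l \right)}}{-1993} + \frac{852}{-704} = \frac{31 - 48}{-1993} + \frac{852}{-704} = \left(-17\right) \left(- \frac{1}{1993}\right) + 852 \left(- \frac{1}{704}\right) = \frac{17}{1993} - \frac{213}{176} = - \frac{421517}{350768}$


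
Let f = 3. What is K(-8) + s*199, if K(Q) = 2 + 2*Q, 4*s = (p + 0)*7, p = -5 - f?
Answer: -2800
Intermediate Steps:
p = -8 (p = -5 - 1*3 = -5 - 3 = -8)
s = -14 (s = ((-8 + 0)*7)/4 = (-8*7)/4 = (¼)*(-56) = -14)
K(-8) + s*199 = (2 + 2*(-8)) - 14*199 = (2 - 16) - 2786 = -14 - 2786 = -2800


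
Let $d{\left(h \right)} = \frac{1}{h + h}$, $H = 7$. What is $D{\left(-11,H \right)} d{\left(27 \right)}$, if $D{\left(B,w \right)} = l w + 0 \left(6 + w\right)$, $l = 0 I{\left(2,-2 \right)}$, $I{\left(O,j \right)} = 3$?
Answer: $0$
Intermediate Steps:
$d{\left(h \right)} = \frac{1}{2 h}$
$l = 0$ ($l = 0 \cdot 3 = 0$)
$D{\left(B,w \right)} = 0$ ($D{\left(B,w \right)} = 0 w + 0 \left(6 + w\right) = 0 + 0 = 0$)
$D{\left(-11,H \right)} d{\left(27 \right)} = 0 \frac{1}{2 \cdot 27} = 0 \cdot \frac{1}{2} \cdot \frac{1}{27} = 0 \cdot \frac{1}{54} = 0$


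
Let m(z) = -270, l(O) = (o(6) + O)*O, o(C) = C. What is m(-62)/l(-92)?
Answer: -135/3956 ≈ -0.034125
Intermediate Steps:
l(O) = O*(6 + O) (l(O) = (6 + O)*O = O*(6 + O))
m(-62)/l(-92) = -270*(-1/(92*(6 - 92))) = -270/((-92*(-86))) = -270/7912 = -270*1/7912 = -135/3956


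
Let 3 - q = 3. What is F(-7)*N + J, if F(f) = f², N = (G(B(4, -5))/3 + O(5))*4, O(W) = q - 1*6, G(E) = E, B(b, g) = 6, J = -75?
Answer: -859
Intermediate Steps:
q = 0 (q = 3 - 1*3 = 3 - 3 = 0)
O(W) = -6 (O(W) = 0 - 1*6 = 0 - 6 = -6)
N = -16 (N = (6/3 - 6)*4 = (6*(⅓) - 6)*4 = (2 - 6)*4 = -4*4 = -16)
F(-7)*N + J = (-7)²*(-16) - 75 = 49*(-16) - 75 = -784 - 75 = -859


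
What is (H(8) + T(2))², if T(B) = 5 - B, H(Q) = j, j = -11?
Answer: 64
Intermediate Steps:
H(Q) = -11
(H(8) + T(2))² = (-11 + (5 - 1*2))² = (-11 + (5 - 2))² = (-11 + 3)² = (-8)² = 64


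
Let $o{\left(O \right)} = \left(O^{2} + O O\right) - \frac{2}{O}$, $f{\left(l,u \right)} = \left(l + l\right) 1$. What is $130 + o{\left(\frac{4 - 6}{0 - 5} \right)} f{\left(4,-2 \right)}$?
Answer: $\frac{2314}{25} \approx 92.56$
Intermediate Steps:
$f{\left(l,u \right)} = 2 l$ ($f{\left(l,u \right)} = 2 l 1 = 2 l$)
$o{\left(O \right)} = - \frac{2}{O} + 2 O^{2}$ ($o{\left(O \right)} = \left(O^{2} + O^{2}\right) - \frac{2}{O} = 2 O^{2} - \frac{2}{O} = - \frac{2}{O} + 2 O^{2}$)
$130 + o{\left(\frac{4 - 6}{0 - 5} \right)} f{\left(4,-2 \right)} = 130 + \frac{2 \left(-1 + \left(\frac{4 - 6}{0 - 5}\right)^{3}\right)}{\left(4 - 6\right) \frac{1}{0 - 5}} \cdot 2 \cdot 4 = 130 + \frac{2 \left(-1 + \left(- \frac{2}{-5}\right)^{3}\right)}{\left(-2\right) \frac{1}{-5}} \cdot 8 = 130 + \frac{2 \left(-1 + \left(\left(-2\right) \left(- \frac{1}{5}\right)\right)^{3}\right)}{\left(-2\right) \left(- \frac{1}{5}\right)} 8 = 130 + \frac{2 \left(-1 + \left(\frac{2}{5}\right)^{3}\right)}{\frac{2}{5}} \cdot 8 = 130 + 2 \cdot \frac{5}{2} \left(-1 + \frac{8}{125}\right) 8 = 130 + 2 \cdot \frac{5}{2} \left(- \frac{117}{125}\right) 8 = 130 - \frac{936}{25} = \frac{2314}{25}$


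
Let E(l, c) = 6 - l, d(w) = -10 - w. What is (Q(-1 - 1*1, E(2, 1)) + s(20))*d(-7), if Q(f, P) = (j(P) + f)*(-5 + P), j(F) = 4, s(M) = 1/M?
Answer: 117/20 ≈ 5.8500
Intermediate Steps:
Q(f, P) = (-5 + P)*(4 + f) (Q(f, P) = (4 + f)*(-5 + P) = (-5 + P)*(4 + f))
(Q(-1 - 1*1, E(2, 1)) + s(20))*d(-7) = ((-20 - 5*(-1 - 1*1) + 4*(6 - 1*2) + (6 - 1*2)*(-1 - 1*1)) + 1/20)*(-10 - 1*(-7)) = ((-20 - 5*(-1 - 1) + 4*(6 - 2) + (6 - 2)*(-1 - 1)) + 1/20)*(-10 + 7) = ((-20 - 5*(-2) + 4*4 + 4*(-2)) + 1/20)*(-3) = ((-20 + 10 + 16 - 8) + 1/20)*(-3) = (-2 + 1/20)*(-3) = -39/20*(-3) = 117/20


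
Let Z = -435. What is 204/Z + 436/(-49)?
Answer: -66552/7105 ≈ -9.3669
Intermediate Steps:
204/Z + 436/(-49) = 204/(-435) + 436/(-49) = 204*(-1/435) + 436*(-1/49) = -68/145 - 436/49 = -66552/7105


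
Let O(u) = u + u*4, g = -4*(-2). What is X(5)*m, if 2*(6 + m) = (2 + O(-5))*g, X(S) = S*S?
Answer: -2450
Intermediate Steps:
g = 8
X(S) = S²
O(u) = 5*u (O(u) = u + 4*u = 5*u)
m = -98 (m = -6 + ((2 + 5*(-5))*8)/2 = -6 + ((2 - 25)*8)/2 = -6 + (-23*8)/2 = -6 + (½)*(-184) = -6 - 92 = -98)
X(5)*m = 5²*(-98) = 25*(-98) = -2450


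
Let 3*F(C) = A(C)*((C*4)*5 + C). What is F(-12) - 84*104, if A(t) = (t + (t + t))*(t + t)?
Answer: -81312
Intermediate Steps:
A(t) = 6*t² (A(t) = (t + 2*t)*(2*t) = (3*t)*(2*t) = 6*t²)
F(C) = 42*C³ (F(C) = ((6*C²)*((C*4)*5 + C))/3 = ((6*C²)*((4*C)*5 + C))/3 = ((6*C²)*(20*C + C))/3 = ((6*C²)*(21*C))/3 = (126*C³)/3 = 42*C³)
F(-12) - 84*104 = 42*(-12)³ - 84*104 = 42*(-1728) - 8736 = -72576 - 8736 = -81312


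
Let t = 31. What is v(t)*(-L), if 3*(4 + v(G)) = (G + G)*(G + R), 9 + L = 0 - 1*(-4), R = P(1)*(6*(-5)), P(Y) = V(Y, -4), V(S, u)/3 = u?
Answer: 121150/3 ≈ 40383.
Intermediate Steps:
V(S, u) = 3*u
P(Y) = -12 (P(Y) = 3*(-4) = -12)
R = 360 (R = -72*(-5) = -12*(-30) = 360)
L = -5 (L = -9 + (0 - 1*(-4)) = -9 + (0 + 4) = -9 + 4 = -5)
v(G) = -4 + 2*G*(360 + G)/3 (v(G) = -4 + ((G + G)*(G + 360))/3 = -4 + ((2*G)*(360 + G))/3 = -4 + (2*G*(360 + G))/3 = -4 + 2*G*(360 + G)/3)
v(t)*(-L) = (-4 + 240*31 + (⅔)*31²)*(-1*(-5)) = (-4 + 7440 + (⅔)*961)*5 = (-4 + 7440 + 1922/3)*5 = (24230/3)*5 = 121150/3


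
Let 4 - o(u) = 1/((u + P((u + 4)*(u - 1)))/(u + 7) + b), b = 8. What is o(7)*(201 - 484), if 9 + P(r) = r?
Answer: -97635/88 ≈ -1109.5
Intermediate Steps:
P(r) = -9 + r
o(u) = 4 - 1/(8 + (-9 + u + (-1 + u)*(4 + u))/(7 + u)) (o(u) = 4 - 1/((u + (-9 + (u + 4)*(u - 1)))/(u + 7) + 8) = 4 - 1/((u + (-9 + (4 + u)*(-1 + u)))/(7 + u) + 8) = 4 - 1/((u + (-9 + (-1 + u)*(4 + u)))/(7 + u) + 8) = 4 - 1/((-9 + u + (-1 + u)*(4 + u))/(7 + u) + 8) = 4 - 1/(8 + (-9 + u + (-1 + u)*(4 + u))/(7 + u)))
o(7)*(201 - 484) = ((165 + 4*7**2 + 47*7)/(43 + 7**2 + 12*7))*(201 - 484) = ((165 + 4*49 + 329)/(43 + 49 + 84))*(-283) = ((165 + 196 + 329)/176)*(-283) = ((1/176)*690)*(-283) = (345/88)*(-283) = -97635/88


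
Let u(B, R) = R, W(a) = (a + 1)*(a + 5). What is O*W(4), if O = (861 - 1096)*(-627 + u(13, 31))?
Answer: 6302700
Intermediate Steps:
W(a) = (1 + a)*(5 + a)
O = 140060 (O = (861 - 1096)*(-627 + 31) = -235*(-596) = 140060)
O*W(4) = 140060*(5 + 4² + 6*4) = 140060*(5 + 16 + 24) = 140060*45 = 6302700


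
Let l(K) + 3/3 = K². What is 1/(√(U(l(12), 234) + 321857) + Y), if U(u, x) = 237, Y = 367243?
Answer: 367243/134867098955 - √322094/134867098955 ≈ 2.7188e-6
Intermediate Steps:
l(K) = -1 + K²
1/(√(U(l(12), 234) + 321857) + Y) = 1/(√(237 + 321857) + 367243) = 1/(√322094 + 367243) = 1/(367243 + √322094)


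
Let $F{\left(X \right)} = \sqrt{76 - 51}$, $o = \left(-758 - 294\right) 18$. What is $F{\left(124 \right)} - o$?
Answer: $18941$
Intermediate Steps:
$o = -18936$ ($o = \left(-1052\right) 18 = -18936$)
$F{\left(X \right)} = 5$ ($F{\left(X \right)} = \sqrt{25} = 5$)
$F{\left(124 \right)} - o = 5 - -18936 = 5 + 18936 = 18941$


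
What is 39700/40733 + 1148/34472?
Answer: 353824971/351036994 ≈ 1.0079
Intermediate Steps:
39700/40733 + 1148/34472 = 39700*(1/40733) + 1148*(1/34472) = 39700/40733 + 287/8618 = 353824971/351036994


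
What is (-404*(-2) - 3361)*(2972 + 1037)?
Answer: -10234977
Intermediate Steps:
(-404*(-2) - 3361)*(2972 + 1037) = (808 - 3361)*4009 = -2553*4009 = -10234977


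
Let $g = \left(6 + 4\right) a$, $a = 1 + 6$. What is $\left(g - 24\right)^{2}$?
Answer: $2116$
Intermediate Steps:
$a = 7$
$g = 70$ ($g = \left(6 + 4\right) 7 = 10 \cdot 7 = 70$)
$\left(g - 24\right)^{2} = \left(70 - 24\right)^{2} = 46^{2} = 2116$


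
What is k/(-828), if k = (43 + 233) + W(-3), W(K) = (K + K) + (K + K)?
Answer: -22/69 ≈ -0.31884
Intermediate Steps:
W(K) = 4*K (W(K) = 2*K + 2*K = 4*K)
k = 264 (k = (43 + 233) + 4*(-3) = 276 - 12 = 264)
k/(-828) = 264/(-828) = 264*(-1/828) = -22/69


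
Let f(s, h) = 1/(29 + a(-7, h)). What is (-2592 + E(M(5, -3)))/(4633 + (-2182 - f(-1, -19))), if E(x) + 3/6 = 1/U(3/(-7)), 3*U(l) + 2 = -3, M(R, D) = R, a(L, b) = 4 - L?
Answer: -103724/98039 ≈ -1.0580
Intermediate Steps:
U(l) = -5/3 (U(l) = -⅔ + (⅓)*(-3) = -⅔ - 1 = -5/3)
f(s, h) = 1/40 (f(s, h) = 1/(29 + (4 - 1*(-7))) = 1/(29 + (4 + 7)) = 1/(29 + 11) = 1/40)
E(x) = -11/10 (E(x) = -½ + 1/(-5/3) = -½ - ⅗ = -11/10)
(-2592 + E(M(5, -3)))/(4633 + (-2182 - f(-1, -19))) = (-2592 - 11/10)/(4633 + (-2182 - 1*1/40)) = -25931/(10*(4633 + (-2182 - 1/40))) = -25931/(10*(4633 - 87281/40)) = -25931/(10*98039/40) = -25931/10*40/98039 = -103724/98039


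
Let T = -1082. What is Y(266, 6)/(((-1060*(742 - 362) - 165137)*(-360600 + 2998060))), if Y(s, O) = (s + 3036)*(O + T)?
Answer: 888238/374477780005 ≈ 2.3719e-6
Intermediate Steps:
Y(s, O) = (-1082 + O)*(3036 + s) (Y(s, O) = (s + 3036)*(O - 1082) = (3036 + s)*(-1082 + O) = (-1082 + O)*(3036 + s))
Y(266, 6)/(((-1060*(742 - 362) - 165137)*(-360600 + 2998060))) = (-3284952 - 1082*266 + 3036*6 + 6*266)/(((-1060*(742 - 362) - 165137)*(-360600 + 2998060))) = (-3284952 - 287812 + 18216 + 1596)/(((-1060*380 - 165137)*2637460)) = -3552952*1/(2637460*(-402800 - 165137)) = -3552952/((-567937*2637460)) = -3552952/(-1497911120020) = -3552952*(-1/1497911120020) = 888238/374477780005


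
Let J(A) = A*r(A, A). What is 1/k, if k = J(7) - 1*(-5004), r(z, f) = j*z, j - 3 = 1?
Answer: 1/5200 ≈ 0.00019231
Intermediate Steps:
j = 4 (j = 3 + 1 = 4)
r(z, f) = 4*z
J(A) = 4*A² (J(A) = A*(4*A) = 4*A²)
k = 5200 (k = 4*7² - 1*(-5004) = 4*49 + 5004 = 196 + 5004 = 5200)
1/k = 1/5200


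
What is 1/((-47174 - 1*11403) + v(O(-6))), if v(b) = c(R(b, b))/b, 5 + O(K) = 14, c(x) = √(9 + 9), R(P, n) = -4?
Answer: -527193/30881384359 - 3*√2/30881384359 ≈ -1.7072e-5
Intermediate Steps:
c(x) = 3*√2 (c(x) = √18 = 3*√2)
O(K) = 9 (O(K) = -5 + 14 = 9)
v(b) = 3*√2/b (v(b) = (3*√2)/b = 3*√2/b)
1/((-47174 - 1*11403) + v(O(-6))) = 1/((-47174 - 1*11403) + 3*√2/9) = 1/((-47174 - 11403) + 3*√2*(⅑)) = 1/(-58577 + √2/3)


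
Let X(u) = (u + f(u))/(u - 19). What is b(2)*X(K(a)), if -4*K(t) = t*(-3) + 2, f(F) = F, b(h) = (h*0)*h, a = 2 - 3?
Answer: 0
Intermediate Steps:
a = -1
b(h) = 0 (b(h) = 0*h = 0)
K(t) = -1/2 + 3*t/4 (K(t) = -(t*(-3) + 2)/4 = -(-3*t + 2)/4 = -(2 - 3*t)/4 = -1/2 + 3*t/4)
X(u) = 2*u/(-19 + u) (X(u) = (u + u)/(u - 19) = (2*u)/(-19 + u) = 2*u/(-19 + u))
b(2)*X(K(a)) = 0*(2*(-1/2 + (3/4)*(-1))/(-19 + (-1/2 + (3/4)*(-1)))) = 0*(2*(-1/2 - 3/4)/(-19 + (-1/2 - 3/4))) = 0*(2*(-5/4)/(-19 - 5/4)) = 0*(2*(-5/4)/(-81/4)) = 0*(2*(-5/4)*(-4/81)) = 0*(10/81) = 0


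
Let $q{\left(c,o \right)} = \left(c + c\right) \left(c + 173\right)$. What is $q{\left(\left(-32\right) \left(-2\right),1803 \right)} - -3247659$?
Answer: $3277995$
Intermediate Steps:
$q{\left(c,o \right)} = 2 c \left(173 + c\right)$
$q{\left(\left(-32\right) \left(-2\right),1803 \right)} - -3247659 = 2 \left(\left(-32\right) \left(-2\right)\right) \left(173 - -64\right) - -3247659 = 2 \cdot 64 \left(173 + 64\right) + 3247659 = 2 \cdot 64 \cdot 237 + 3247659 = 30336 + 3247659 = 3277995$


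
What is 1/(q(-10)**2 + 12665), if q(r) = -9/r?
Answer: 100/1266581 ≈ 7.8953e-5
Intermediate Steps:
1/(q(-10)**2 + 12665) = 1/((-9/(-10))**2 + 12665) = 1/((-9*(-1/10))**2 + 12665) = 1/((9/10)**2 + 12665) = 1/(81/100 + 12665) = 1/(1266581/100) = 100/1266581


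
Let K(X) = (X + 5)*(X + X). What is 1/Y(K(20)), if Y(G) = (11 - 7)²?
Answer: 1/16 ≈ 0.062500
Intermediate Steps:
K(X) = 2*X*(5 + X) (K(X) = (5 + X)*(2*X) = 2*X*(5 + X))
Y(G) = 16 (Y(G) = 4² = 16)
1/Y(K(20)) = 1/16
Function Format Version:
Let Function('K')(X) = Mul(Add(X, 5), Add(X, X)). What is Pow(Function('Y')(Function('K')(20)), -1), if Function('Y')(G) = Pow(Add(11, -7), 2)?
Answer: Rational(1, 16) ≈ 0.062500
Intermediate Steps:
Function('K')(X) = Mul(2, X, Add(5, X)) (Function('K')(X) = Mul(Add(5, X), Mul(2, X)) = Mul(2, X, Add(5, X)))
Function('Y')(G) = 16 (Function('Y')(G) = Pow(4, 2) = 16)
Pow(Function('Y')(Function('K')(20)), -1) = Pow(16, -1) = Rational(1, 16)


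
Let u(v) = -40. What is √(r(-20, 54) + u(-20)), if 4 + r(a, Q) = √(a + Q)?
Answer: √(-44 + √34) ≈ 6.1781*I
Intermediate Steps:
r(a, Q) = -4 + √(Q + a) (r(a, Q) = -4 + √(a + Q) = -4 + √(Q + a))
√(r(-20, 54) + u(-20)) = √((-4 + √(54 - 20)) - 40) = √((-4 + √34) - 40) = √(-44 + √34)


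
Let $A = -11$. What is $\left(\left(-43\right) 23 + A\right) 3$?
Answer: $-3000$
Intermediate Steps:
$\left(\left(-43\right) 23 + A\right) 3 = \left(\left(-43\right) 23 - 11\right) 3 = \left(-989 - 11\right) 3 = \left(-1000\right) 3 = -3000$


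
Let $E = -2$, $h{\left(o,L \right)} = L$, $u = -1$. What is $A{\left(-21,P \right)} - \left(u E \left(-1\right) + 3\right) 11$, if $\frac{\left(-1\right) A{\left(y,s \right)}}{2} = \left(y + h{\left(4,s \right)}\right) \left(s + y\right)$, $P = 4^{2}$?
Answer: $-61$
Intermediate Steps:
$P = 16$
$A{\left(y,s \right)} = - 2 \left(s + y\right)^{2}$ ($A{\left(y,s \right)} = - 2 \left(y + s\right) \left(s + y\right) = - 2 \left(s + y\right) \left(s + y\right) = - 2 \left(s + y\right)^{2}$)
$A{\left(-21,P \right)} - \left(u E \left(-1\right) + 3\right) 11 = \left(- 2 \cdot 16^{2} - 2 \left(-21\right)^{2} - 64 \left(-21\right)\right) - \left(\left(-1\right) \left(-2\right) \left(-1\right) + 3\right) 11 = \left(\left(-2\right) 256 - 882 + 1344\right) - \left(2 \left(-1\right) + 3\right) 11 = \left(-512 - 882 + 1344\right) - \left(-2 + 3\right) 11 = -50 - 1 \cdot 11 = -50 - 11 = -61$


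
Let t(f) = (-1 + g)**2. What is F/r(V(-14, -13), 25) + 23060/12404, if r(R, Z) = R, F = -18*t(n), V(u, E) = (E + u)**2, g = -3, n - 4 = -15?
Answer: 367733/251181 ≈ 1.4640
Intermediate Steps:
n = -11 (n = 4 - 15 = -11)
t(f) = 16 (t(f) = (-1 - 3)**2 = (-4)**2 = 16)
F = -288 (F = -18*16 = -288)
F/r(V(-14, -13), 25) + 23060/12404 = -288/(-13 - 14)**2 + 23060/12404 = -288/((-27)**2) + 23060*(1/12404) = -288/729 + 5765/3101 = -288*1/729 + 5765/3101 = -32/81 + 5765/3101 = 367733/251181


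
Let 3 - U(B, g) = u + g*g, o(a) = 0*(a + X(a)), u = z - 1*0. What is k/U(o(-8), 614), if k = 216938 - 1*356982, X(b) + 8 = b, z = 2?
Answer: 140044/376995 ≈ 0.37147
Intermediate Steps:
X(b) = -8 + b
k = -140044 (k = 216938 - 356982 = -140044)
u = 2 (u = 2 - 1*0 = 2 + 0 = 2)
o(a) = 0 (o(a) = 0*(a + (-8 + a)) = 0*(-8 + 2*a) = 0)
U(B, g) = 1 - g² (U(B, g) = 3 - (2 + g*g) = 3 - (2 + g²) = 3 + (-2 - g²) = 1 - g²)
k/U(o(-8), 614) = -140044/(1 - 1*614²) = -140044/(1 - 1*376996) = -140044/(1 - 376996) = -140044/(-376995) = -140044*(-1/376995) = 140044/376995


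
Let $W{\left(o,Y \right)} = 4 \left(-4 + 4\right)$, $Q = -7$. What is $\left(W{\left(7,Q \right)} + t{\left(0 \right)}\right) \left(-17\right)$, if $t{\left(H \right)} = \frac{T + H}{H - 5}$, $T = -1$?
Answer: $- \frac{17}{5} \approx -3.4$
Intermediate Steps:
$t{\left(H \right)} = \frac{-1 + H}{-5 + H}$ ($t{\left(H \right)} = \frac{-1 + H}{H - 5} = \frac{-1 + H}{-5 + H}$)
$W{\left(o,Y \right)} = 0$ ($W{\left(o,Y \right)} = 4 \cdot 0 = 0$)
$\left(W{\left(7,Q \right)} + t{\left(0 \right)}\right) \left(-17\right) = \left(0 + \frac{-1 + 0}{-5 + 0}\right) \left(-17\right) = \left(0 + \frac{1}{-5} \left(-1\right)\right) \left(-17\right) = \left(0 - - \frac{1}{5}\right) \left(-17\right) = \left(0 + \frac{1}{5}\right) \left(-17\right) = \frac{1}{5} \left(-17\right) = - \frac{17}{5}$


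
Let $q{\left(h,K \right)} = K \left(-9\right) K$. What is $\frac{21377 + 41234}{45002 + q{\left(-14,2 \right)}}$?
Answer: $\frac{62611}{44966} \approx 1.3924$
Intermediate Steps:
$q{\left(h,K \right)} = - 9 K^{2}$ ($q{\left(h,K \right)} = - 9 K K = - 9 K^{2}$)
$\frac{21377 + 41234}{45002 + q{\left(-14,2 \right)}} = \frac{21377 + 41234}{45002 - 9 \cdot 2^{2}} = \frac{62611}{45002 - 36} = \frac{62611}{44966}$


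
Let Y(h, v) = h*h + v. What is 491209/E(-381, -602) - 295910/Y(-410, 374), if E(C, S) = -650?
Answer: -41474143283/54754050 ≈ -757.46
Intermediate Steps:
Y(h, v) = v + h**2 (Y(h, v) = h**2 + v = v + h**2)
491209/E(-381, -602) - 295910/Y(-410, 374) = 491209/(-650) - 295910/(374 + (-410)**2) = 491209*(-1/650) - 295910/(374 + 168100) = -491209/650 - 295910/168474 = -491209/650 - 295910*1/168474 = -491209/650 - 147955/84237 = -41474143283/54754050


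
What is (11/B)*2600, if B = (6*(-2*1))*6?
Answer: -3575/9 ≈ -397.22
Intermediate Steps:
B = -72 (B = (6*(-2))*6 = -12*6 = -72)
(11/B)*2600 = (11/(-72))*2600 = (11*(-1/72))*2600 = -11/72*2600 = -3575/9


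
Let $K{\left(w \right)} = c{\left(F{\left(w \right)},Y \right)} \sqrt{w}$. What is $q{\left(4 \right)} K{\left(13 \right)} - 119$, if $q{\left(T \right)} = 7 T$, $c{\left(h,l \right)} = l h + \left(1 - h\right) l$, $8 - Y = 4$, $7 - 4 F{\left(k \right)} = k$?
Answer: $-119 + 112 \sqrt{13} \approx 284.82$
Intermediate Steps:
$F{\left(k \right)} = \frac{7}{4} - \frac{k}{4}$
$Y = 4$ ($Y = 8 - 4 = 4$)
$c{\left(h,l \right)} = h l + l \left(1 - h\right)$
$K{\left(w \right)} = 4 \sqrt{w}$
$q{\left(4 \right)} K{\left(13 \right)} - 119 = 7 \cdot 4 \cdot 4 \sqrt{13} - 119 = 28 \cdot 4 \sqrt{13} - 119 = 112 \sqrt{13} - 119 = -119 + 112 \sqrt{13}$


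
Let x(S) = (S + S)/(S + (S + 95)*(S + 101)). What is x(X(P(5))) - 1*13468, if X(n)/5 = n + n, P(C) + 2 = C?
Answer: -44188496/3281 ≈ -13468.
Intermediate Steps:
P(C) = -2 + C
X(n) = 10*n (X(n) = 5*(n + n) = 5*(2*n) = 10*n)
x(S) = 2*S/(S + (95 + S)*(101 + S)) (x(S) = (2*S)/(S + (95 + S)*(101 + S)) = 2*S/(S + (95 + S)*(101 + S)))
x(X(P(5))) - 1*13468 = 2*(10*(-2 + 5))/(9595 + (10*(-2 + 5))² + 197*(10*(-2 + 5))) - 1*13468 = 2*(10*3)/(9595 + (10*3)² + 197*(10*3)) - 13468 = 2*30/(9595 + 30² + 197*30) - 13468 = 2*30/(9595 + 900 + 5910) - 13468 = 2*30/16405 - 13468 = 2*30*(1/16405) - 13468 = 12/3281 - 13468 = -44188496/3281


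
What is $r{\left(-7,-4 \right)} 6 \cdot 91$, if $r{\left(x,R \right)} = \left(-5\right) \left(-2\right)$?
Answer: $5460$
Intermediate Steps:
$r{\left(x,R \right)} = 10$
$r{\left(-7,-4 \right)} 6 \cdot 91 = 10 \cdot 6 \cdot 91 = 60 \cdot 91 = 5460$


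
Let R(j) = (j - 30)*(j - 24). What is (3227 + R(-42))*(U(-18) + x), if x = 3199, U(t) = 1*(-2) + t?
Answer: 25365241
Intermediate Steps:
U(t) = -2 + t
R(j) = (-30 + j)*(-24 + j)
(3227 + R(-42))*(U(-18) + x) = (3227 + (720 + (-42)**2 - 54*(-42)))*((-2 - 18) + 3199) = (3227 + (720 + 1764 + 2268))*(-20 + 3199) = (3227 + 4752)*3179 = 7979*3179 = 25365241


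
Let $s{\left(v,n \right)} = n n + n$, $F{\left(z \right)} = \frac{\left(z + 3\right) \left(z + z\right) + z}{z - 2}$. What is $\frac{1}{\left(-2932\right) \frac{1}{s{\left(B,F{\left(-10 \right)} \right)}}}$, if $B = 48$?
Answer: $- \frac{3835}{105552} \approx -0.036333$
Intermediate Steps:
$F{\left(z \right)} = \frac{z + 2 z \left(3 + z\right)}{-2 + z}$ ($F{\left(z \right)} = \frac{\left(3 + z\right) 2 z + z}{-2 + z} = \frac{2 z \left(3 + z\right) + z}{-2 + z} = \frac{z + 2 z \left(3 + z\right)}{-2 + z}$)
$s{\left(v,n \right)} = n + n^{2}$ ($s{\left(v,n \right)} = n^{2} + n = n + n^{2}$)
$\frac{1}{\left(-2932\right) \frac{1}{s{\left(B,F{\left(-10 \right)} \right)}}} = \frac{1}{\left(-2932\right) \frac{1}{- \frac{10 \left(7 + 2 \left(-10\right)\right)}{-2 - 10} \left(1 - \frac{10 \left(7 + 2 \left(-10\right)\right)}{-2 - 10}\right)}} = \frac{1}{\left(-2932\right) \frac{1}{- \frac{10 \left(7 - 20\right)}{-12} \left(1 - \frac{10 \left(7 - 20\right)}{-12}\right)}} = \frac{1}{\left(-2932\right) \frac{1}{\left(-10\right) \left(- \frac{1}{12}\right) \left(-13\right) \left(1 - \left(- \frac{5}{6}\right) \left(-13\right)\right)}} = \frac{1}{\left(-2932\right) \frac{1}{\left(- \frac{65}{6}\right) \left(1 - \frac{65}{6}\right)}} = \frac{1}{\left(-2932\right) \frac{1}{\left(- \frac{65}{6}\right) \left(- \frac{59}{6}\right)}} = \frac{1}{\left(-2932\right) \frac{1}{\frac{3835}{36}}} = \frac{1}{\left(-2932\right) \frac{36}{3835}} = \frac{1}{- \frac{105552}{3835}} = - \frac{3835}{105552}$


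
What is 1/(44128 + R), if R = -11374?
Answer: 1/32754 ≈ 3.0531e-5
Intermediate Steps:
1/(44128 + R) = 1/(44128 - 11374) = 1/32754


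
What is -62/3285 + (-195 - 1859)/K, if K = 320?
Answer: -676723/105120 ≈ -6.4376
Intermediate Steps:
-62/3285 + (-195 - 1859)/K = -62/3285 + (-195 - 1859)/320 = -62*1/3285 - 2054*1/320 = -62/3285 - 1027/160 = -676723/105120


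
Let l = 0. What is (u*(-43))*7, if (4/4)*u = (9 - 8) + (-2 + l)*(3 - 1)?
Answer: 903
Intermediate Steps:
u = -3 (u = (9 - 8) + (-2 + 0)*(3 - 1) = 1 - 2*2 = 1 - 4 = -3)
(u*(-43))*7 = -3*(-43)*7 = 129*7 = 903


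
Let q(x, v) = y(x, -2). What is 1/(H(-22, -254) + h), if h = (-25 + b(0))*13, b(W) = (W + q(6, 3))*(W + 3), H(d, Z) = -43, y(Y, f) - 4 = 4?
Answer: -1/56 ≈ -0.017857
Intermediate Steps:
y(Y, f) = 8 (y(Y, f) = 4 + 4 = 8)
q(x, v) = 8
b(W) = (3 + W)*(8 + W) (b(W) = (W + 8)*(W + 3) = (8 + W)*(3 + W) = (3 + W)*(8 + W))
h = -13 (h = (-25 + (24 + 0² + 11*0))*13 = (-25 + (24 + 0 + 0))*13 = (-25 + 24)*13 = -1*13 = -13)
1/(H(-22, -254) + h) = 1/(-43 - 13) = 1/(-56) = -1/56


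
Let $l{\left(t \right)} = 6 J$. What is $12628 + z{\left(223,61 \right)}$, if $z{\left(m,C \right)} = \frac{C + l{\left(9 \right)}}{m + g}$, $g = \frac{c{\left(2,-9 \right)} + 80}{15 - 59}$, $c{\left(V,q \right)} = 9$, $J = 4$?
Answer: $\frac{122785784}{9723} \approx 12628.0$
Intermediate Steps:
$l{\left(t \right)} = 24$ ($l{\left(t \right)} = 6 \cdot 4 = 24$)
$g = - \frac{89}{44}$ ($g = \frac{9 + 80}{15 - 59} = \frac{89}{-44} = 89 \left(- \frac{1}{44}\right) = - \frac{89}{44} \approx -2.0227$)
$z{\left(m,C \right)} = \frac{24 + C}{- \frac{89}{44} + m}$ ($z{\left(m,C \right)} = \frac{C + 24}{m - \frac{89}{44}} = \frac{24 + C}{- \frac{89}{44} + m}$)
$12628 + z{\left(223,61 \right)} = 12628 + \frac{44 \left(24 + 61\right)}{-89 + 44 \cdot 223} = 12628 + 44 \frac{1}{-89 + 9812} \cdot 85 = 12628 + 44 \cdot \frac{1}{9723} \cdot 85 = 12628 + \frac{3740}{9723} = \frac{122785784}{9723}$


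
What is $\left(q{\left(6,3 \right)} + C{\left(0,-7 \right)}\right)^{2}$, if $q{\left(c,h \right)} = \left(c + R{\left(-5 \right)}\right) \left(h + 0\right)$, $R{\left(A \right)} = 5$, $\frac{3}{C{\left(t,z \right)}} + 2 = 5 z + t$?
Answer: $\frac{1483524}{1369} \approx 1083.7$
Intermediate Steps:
$C{\left(t,z \right)} = \frac{3}{-2 + t + 5 z}$ ($C{\left(t,z \right)} = \frac{3}{-2 + \left(5 z + t\right)} = \frac{3}{-2 + \left(t + 5 z\right)} = \frac{3}{-2 + t + 5 z}$)
$q{\left(c,h \right)} = h \left(5 + c\right)$ ($q{\left(c,h \right)} = \left(c + 5\right) \left(h + 0\right) = \left(5 + c\right) h = h \left(5 + c\right)$)
$\left(q{\left(6,3 \right)} + C{\left(0,-7 \right)}\right)^{2} = \left(3 \left(5 + 6\right) + \frac{3}{-2 + 0 + 5 \left(-7\right)}\right)^{2} = \left(3 \cdot 11 + \frac{3}{-2 + 0 - 35}\right)^{2} = \left(33 + \frac{3}{-37}\right)^{2} = \left(33 + 3 \left(- \frac{1}{37}\right)\right)^{2} = \left(33 - \frac{3}{37}\right)^{2} = \left(\frac{1218}{37}\right)^{2} = \frac{1483524}{1369}$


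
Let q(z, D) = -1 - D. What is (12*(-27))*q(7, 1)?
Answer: 648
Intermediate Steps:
(12*(-27))*q(7, 1) = (12*(-27))*(-1 - 1*1) = -324*(-1 - 1) = -324*(-2) = 648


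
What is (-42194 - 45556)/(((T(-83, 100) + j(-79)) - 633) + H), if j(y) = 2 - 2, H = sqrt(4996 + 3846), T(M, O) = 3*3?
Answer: 27378000/190267 + 43875*sqrt(8842)/190267 ≈ 165.58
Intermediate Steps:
T(M, O) = 9
H = sqrt(8842) ≈ 94.032
j(y) = 0
(-42194 - 45556)/(((T(-83, 100) + j(-79)) - 633) + H) = (-42194 - 45556)/(((9 + 0) - 633) + sqrt(8842)) = -87750/((9 - 633) + sqrt(8842)) = -87750/(-624 + sqrt(8842))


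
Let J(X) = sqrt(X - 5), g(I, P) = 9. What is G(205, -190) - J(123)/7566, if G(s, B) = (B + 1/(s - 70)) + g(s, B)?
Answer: -24434/135 - sqrt(118)/7566 ≈ -180.99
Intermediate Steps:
G(s, B) = 9 + B + 1/(-70 + s) (G(s, B) = (B + 1/(s - 70)) + 9 = (B + 1/(-70 + s)) + 9 = 9 + B + 1/(-70 + s))
J(X) = sqrt(-5 + X)
G(205, -190) - J(123)/7566 = (-629 - 70*(-190) + 9*205 - 190*205)/(-70 + 205) - sqrt(-5 + 123)/7566 = (-629 + 13300 + 1845 - 38950)/135 - sqrt(118)/7566 = (1/135)*(-24434) - sqrt(118)/7566 = -24434/135 - sqrt(118)/7566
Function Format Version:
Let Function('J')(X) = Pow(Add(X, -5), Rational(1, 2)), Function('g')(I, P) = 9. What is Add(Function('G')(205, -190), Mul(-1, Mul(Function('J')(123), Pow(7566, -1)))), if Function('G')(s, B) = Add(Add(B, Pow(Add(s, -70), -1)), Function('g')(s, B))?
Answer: Add(Rational(-24434, 135), Mul(Rational(-1, 7566), Pow(118, Rational(1, 2)))) ≈ -180.99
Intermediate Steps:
Function('G')(s, B) = Add(9, B, Pow(Add(-70, s), -1)) (Function('G')(s, B) = Add(Add(B, Pow(Add(s, -70), -1)), 9) = Add(Add(B, Pow(Add(-70, s), -1)), 9) = Add(9, B, Pow(Add(-70, s), -1)))
Function('J')(X) = Pow(Add(-5, X), Rational(1, 2))
Add(Function('G')(205, -190), Mul(-1, Mul(Function('J')(123), Pow(7566, -1)))) = Add(Mul(Pow(Add(-70, 205), -1), Add(-629, Mul(-70, -190), Mul(9, 205), Mul(-190, 205))), Mul(-1, Mul(Pow(Add(-5, 123), Rational(1, 2)), Pow(7566, -1)))) = Add(Mul(Pow(135, -1), Add(-629, 13300, 1845, -38950)), Mul(-1, Mul(Pow(118, Rational(1, 2)), Rational(1, 7566)))) = Add(Mul(Rational(1, 135), -24434), Mul(-1, Mul(Rational(1, 7566), Pow(118, Rational(1, 2))))) = Add(Rational(-24434, 135), Mul(Rational(-1, 7566), Pow(118, Rational(1, 2))))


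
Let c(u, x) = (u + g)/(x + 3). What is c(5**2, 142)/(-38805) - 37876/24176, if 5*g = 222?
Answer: -266399392393/170039629500 ≈ -1.5667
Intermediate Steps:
g = 222/5 (g = (1/5)*222 = 222/5 ≈ 44.400)
c(u, x) = (222/5 + u)/(3 + x) (c(u, x) = (u + 222/5)/(x + 3) = (222/5 + u)/(3 + x))
c(5**2, 142)/(-38805) - 37876/24176 = ((222/5 + 5**2)/(3 + 142))/(-38805) - 37876/24176 = ((222/5 + 25)/145)*(-1/38805) - 37876*1/24176 = ((1/145)*(347/5))*(-1/38805) - 9469/6044 = (347/725)*(-1/38805) - 9469/6044 = -347/28133625 - 9469/6044 = -266399392393/170039629500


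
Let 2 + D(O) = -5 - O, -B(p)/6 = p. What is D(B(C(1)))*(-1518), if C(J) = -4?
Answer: 47058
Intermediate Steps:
B(p) = -6*p
D(O) = -7 - O (D(O) = -2 + (-5 - O) = -7 - O)
D(B(C(1)))*(-1518) = (-7 - (-6)*(-4))*(-1518) = (-7 - 1*24)*(-1518) = (-7 - 24)*(-1518) = -31*(-1518) = 47058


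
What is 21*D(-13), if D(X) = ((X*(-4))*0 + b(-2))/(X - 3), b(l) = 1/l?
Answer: 21/32 ≈ 0.65625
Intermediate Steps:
b(l) = 1/l
D(X) = -1/(2*(-3 + X)) (D(X) = ((X*(-4))*0 + 1/(-2))/(X - 3) = (-4*X*0 - ½)/(-3 + X) = (0 - ½)/(-3 + X) = -1/(2*(-3 + X)))
21*D(-13) = 21*(-1/(-6 + 2*(-13))) = 21*(-1/(-6 - 26)) = 21*(-1/(-32)) = 21*(-1*(-1/32)) = 21*(1/32) = 21/32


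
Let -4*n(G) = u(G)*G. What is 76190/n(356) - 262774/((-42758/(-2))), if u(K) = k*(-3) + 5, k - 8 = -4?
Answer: 1465157808/13319117 ≈ 110.00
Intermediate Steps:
k = 4 (k = 8 - 4 = 4)
u(K) = -7 (u(K) = 4*(-3) + 5 = -12 + 5 = -7)
n(G) = 7*G/4 (n(G) = -(-7)*G/4 = 7*G/4)
76190/n(356) - 262774/((-42758/(-2))) = 76190/(((7/4)*356)) - 262774/((-42758/(-2))) = 76190/623 - 262774/((-42758*(-½))) = 76190*(1/623) - 262774/21379 = 76190/623 - 262774*1/21379 = 76190/623 - 262774/21379 = 1465157808/13319117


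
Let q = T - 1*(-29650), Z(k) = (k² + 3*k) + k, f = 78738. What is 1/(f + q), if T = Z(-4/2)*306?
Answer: 1/107164 ≈ 9.3315e-6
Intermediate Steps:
Z(k) = k² + 4*k
T = -1224 (T = ((-4/2)*(4 - 4/2))*306 = ((-4*½)*(4 - 4*½))*306 = -2*(4 - 2)*306 = -2*2*306 = -4*306 = -1224)
q = 28426 (q = -1224 - 1*(-29650) = -1224 + 29650 = 28426)
1/(f + q) = 1/(78738 + 28426) = 1/107164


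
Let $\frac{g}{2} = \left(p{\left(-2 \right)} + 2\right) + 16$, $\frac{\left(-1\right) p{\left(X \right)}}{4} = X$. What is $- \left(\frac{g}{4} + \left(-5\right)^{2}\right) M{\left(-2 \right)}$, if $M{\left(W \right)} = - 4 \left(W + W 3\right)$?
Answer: $-1216$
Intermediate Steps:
$p{\left(X \right)} = - 4 X$
$M{\left(W \right)} = - 16 W$ ($M{\left(W \right)} = - 4 \left(W + 3 W\right) = - 4 \cdot 4 W = - 16 W$)
$g = 52$ ($g = 2 \left(\left(\left(-4\right) \left(-2\right) + 2\right) + 16\right) = 2 \left(\left(8 + 2\right) + 16\right) = 2 \left(10 + 16\right) = 2 \cdot 26 = 52$)
$- \left(\frac{g}{4} + \left(-5\right)^{2}\right) M{\left(-2 \right)} = - \left(\frac{52}{4} + \left(-5\right)^{2}\right) \left(\left(-16\right) \left(-2\right)\right) = - \left(52 \cdot \frac{1}{4} + 25\right) 32 = - \left(13 + 25\right) 32 = - 38 \cdot 32 = \left(-1\right) 1216 = -1216$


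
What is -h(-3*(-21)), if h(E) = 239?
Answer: -239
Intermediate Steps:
-h(-3*(-21)) = -1*239 = -239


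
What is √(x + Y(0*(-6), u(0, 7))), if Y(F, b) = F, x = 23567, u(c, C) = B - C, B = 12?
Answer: √23567 ≈ 153.52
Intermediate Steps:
u(c, C) = 12 - C
√(x + Y(0*(-6), u(0, 7))) = √(23567 + 0*(-6)) = √(23567 + 0) = √23567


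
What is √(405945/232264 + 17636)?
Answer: √237873979756034/116132 ≈ 132.81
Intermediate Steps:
√(405945/232264 + 17636) = √(4096613849/232264) = √237873979756034/116132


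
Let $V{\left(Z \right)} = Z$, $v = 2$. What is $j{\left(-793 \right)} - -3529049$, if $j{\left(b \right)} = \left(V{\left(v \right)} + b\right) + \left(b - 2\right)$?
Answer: $3527463$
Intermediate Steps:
$j{\left(b \right)} = 2 b$ ($j{\left(b \right)} = \left(2 + b\right) + \left(b - 2\right) = \left(2 + b\right) + \left(-2 + b\right) = 2 b$)
$j{\left(-793 \right)} - -3529049 = 2 \left(-793\right) - -3529049 = -1586 + 3529049 = 3527463$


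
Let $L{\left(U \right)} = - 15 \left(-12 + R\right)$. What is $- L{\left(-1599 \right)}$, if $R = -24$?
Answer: $-540$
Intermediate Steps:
$L{\left(U \right)} = 540$ ($L{\left(U \right)} = - 15 \left(-12 - 24\right) = \left(-15\right) \left(-36\right) = 540$)
$- L{\left(-1599 \right)} = \left(-1\right) 540 = -540$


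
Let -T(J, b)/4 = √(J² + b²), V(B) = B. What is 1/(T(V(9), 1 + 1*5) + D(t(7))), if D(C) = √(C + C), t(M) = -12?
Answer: -1/(12*√13 - 2*I*√6) ≈ -0.02282 - 0.0025839*I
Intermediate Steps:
T(J, b) = -4*√(J² + b²)
D(C) = √2*√C (D(C) = √(2*C) = √2*√C)
1/(T(V(9), 1 + 1*5) + D(t(7))) = 1/(-4*√(9² + (1 + 1*5)²) + √2*√(-12)) = 1/(-4*√(81 + (1 + 5)²) + √2*(2*I*√3)) = 1/(-4*√(81 + 6²) + 2*I*√6) = 1/(-4*√(81 + 36) + 2*I*√6) = 1/(-12*√13 + 2*I*√6)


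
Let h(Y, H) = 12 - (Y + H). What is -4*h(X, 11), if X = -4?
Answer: -20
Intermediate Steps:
h(Y, H) = 12 - H - Y (h(Y, H) = 12 - (H + Y) = 12 + (-H - Y) = 12 - H - Y)
-4*h(X, 11) = -4*(12 - 1*11 - 1*(-4)) = -4*(12 - 11 + 4) = -4*5 = -20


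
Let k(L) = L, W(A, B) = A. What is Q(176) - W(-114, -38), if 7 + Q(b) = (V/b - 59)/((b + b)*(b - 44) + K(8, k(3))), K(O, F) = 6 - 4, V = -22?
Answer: 39774423/371728 ≈ 107.00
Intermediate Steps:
K(O, F) = 2
Q(b) = -7 + (-59 - 22/b)/(2 + 2*b*(-44 + b)) (Q(b) = -7 + (-22/b - 59)/((b + b)*(b - 44) + 2) = -7 + (-59 - 22/b)/((2*b)*(-44 + b) + 2) = -7 + (-59 - 22/b)/(2*b*(-44 + b) + 2) = -7 + (-59 - 22/b)/(2 + 2*b*(-44 + b)))
Q(176) - W(-114, -38) = (1/2)*(-22 - 73*176 - 14*176**3 + 616*176**2)/(176*(1 + 176**2 - 44*176)) - 1*(-114) = (1/2)*(1/176)*(-22 - 12848 - 14*5451776 + 616*30976)/(1 + 30976 - 7744) + 114 = (1/2)*(1/176)*(-22 - 12848 - 76324864 + 19081216)/23233 + 114 = (1/2)*(1/176)*(1/23233)*(-57256518) + 114 = -2602569/371728 + 114 = 39774423/371728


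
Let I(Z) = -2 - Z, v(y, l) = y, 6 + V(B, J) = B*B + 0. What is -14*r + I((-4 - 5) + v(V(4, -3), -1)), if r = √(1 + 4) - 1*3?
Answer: 39 - 14*√5 ≈ 7.6950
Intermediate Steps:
V(B, J) = -6 + B² (V(B, J) = -6 + (B*B + 0) = -6 + (B² + 0) = -6 + B²)
r = -3 + √5 (r = √5 - 3 = -3 + √5 ≈ -0.76393)
-14*r + I((-4 - 5) + v(V(4, -3), -1)) = -14*(-3 + √5) + (-2 - ((-4 - 5) + (-6 + 4²))) = (42 - 14*√5) + (-2 - (-9 + (-6 + 16))) = (42 - 14*√5) + (-2 - (-9 + 10)) = (42 - 14*√5) + (-2 - 1*1) = (42 - 14*√5) + (-2 - 1) = (42 - 14*√5) - 3 = 39 - 14*√5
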